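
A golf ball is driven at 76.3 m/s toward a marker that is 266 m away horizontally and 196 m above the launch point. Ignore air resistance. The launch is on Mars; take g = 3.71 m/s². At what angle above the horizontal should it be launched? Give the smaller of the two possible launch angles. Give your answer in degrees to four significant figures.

Trajectory: y = x tanθ − g x² (1 + tan²θ)/(2v₀²). With x = 266, y = 196, v₀ = 76.3, g = 3.71:
22.55 tan²θ − 266 tanθ + (218.5) = 0.
tanθ = [266 ± √(266² − 4 × 22.55 × (218.5))] / (2 × 22.55) = (266 ± 225.9) / 45.09, giving tanθ = 0.8885 or 10.91.
θ = 41.62° or 84.76°; the smaller is 41.62°.

41.62°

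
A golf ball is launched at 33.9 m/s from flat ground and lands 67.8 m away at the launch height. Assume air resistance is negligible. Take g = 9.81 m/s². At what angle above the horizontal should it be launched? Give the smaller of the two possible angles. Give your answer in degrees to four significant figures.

From R = (v₀²/g) sin 2θ: sin 2θ = 9.81 × 67.8 / 1149.2 = 0.5788.
2θ = 35.36° or 180° − 35.36° = 144.6°, so θ = 17.68° or 72.32°.
The smaller angle is 17.68°.

17.68°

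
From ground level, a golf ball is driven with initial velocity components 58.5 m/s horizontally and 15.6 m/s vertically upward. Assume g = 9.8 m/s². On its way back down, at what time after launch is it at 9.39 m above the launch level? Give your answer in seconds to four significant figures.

2.378 s

Set y = v_y0 t − ½ g t² = 9.39: 4.900 t² − 15.60 t + 9.39 = 0.
Quadratic formula: t = (15.60 ± √59.316) / 9.80 = (15.60 ± 7.702) / 9.80 → t = 0.8060 s or 2.378 s.
The descending-branch root is 2.378 s.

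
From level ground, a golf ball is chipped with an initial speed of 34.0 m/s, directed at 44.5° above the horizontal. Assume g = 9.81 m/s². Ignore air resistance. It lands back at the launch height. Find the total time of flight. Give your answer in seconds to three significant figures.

4.86 s

vₓ = 34.00 cos 44.5° = 24.25 m/s; v_y0 = 34.00 sin 44.5° = 23.83 m/s.
Landing at launch height ⇒ T = 2 v_y0 / g = 2 × 23.83 / 9.81 = 4.858 s.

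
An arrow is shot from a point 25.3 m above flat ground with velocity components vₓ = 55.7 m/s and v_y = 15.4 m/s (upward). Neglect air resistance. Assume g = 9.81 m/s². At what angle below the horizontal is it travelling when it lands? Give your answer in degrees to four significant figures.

The projectile lands when y = 25.3 + (15.40) t − ½·9.81·t² = 0. Positive root: t = (15.40 + √(15.40² + 2·9.81·25.3)) / 9.81 = (15.40 + 27.08) / 9.81 = 4.331 s.
At impact: v_y = v_y0 − g t = −27.08 m/s; vₓ = 55.70 m/s.
Angle below horizontal: arctan(|v_y|/vₓ) = arctan(27.08/55.70) = 25.93°.

25.93°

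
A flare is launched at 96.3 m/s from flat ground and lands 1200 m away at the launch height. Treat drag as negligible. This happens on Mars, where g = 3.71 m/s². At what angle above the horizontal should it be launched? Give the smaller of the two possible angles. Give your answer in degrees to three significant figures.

14.3°

R = v₀² sin 2θ / g gives sin 2θ = gR/v₀² = 3.71·1200/96.3² = 0.4801.
2θ = 28.69° or 180° − 28.69° = 151.3°, so θ = 14.34° or 75.66°.
The smaller angle is 14.34°.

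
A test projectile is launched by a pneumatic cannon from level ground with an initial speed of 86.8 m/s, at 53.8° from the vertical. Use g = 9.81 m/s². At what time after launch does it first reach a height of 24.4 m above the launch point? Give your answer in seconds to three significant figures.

Components: vₓ = 86.80 sin 53.8° = 70.04 m/s, v_y0 = 86.80 cos 53.8° = 51.26 m/s.
Require v_y0 t − ½ g t² = 24.4, i.e. 4.905 t² − 51.26 t + 24.4 = 0.
Quadratic formula: t = (51.26 ± √2149.3) / 9.81 = (51.26 ± 46.36) / 9.81 → t = 0.4999 s or 9.952 s.
The first (ascending) time is 0.4999 s.

0.500 s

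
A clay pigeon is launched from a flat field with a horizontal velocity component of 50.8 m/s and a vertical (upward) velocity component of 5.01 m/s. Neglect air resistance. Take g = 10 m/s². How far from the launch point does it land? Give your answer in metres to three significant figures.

Time aloft: T = 2 v_y0 / g = 2 × 5.010 / 10.0 = 1.002 s.
Horizontal distance R = vₓ T = 50.80 × 1.002 = 50.90 m.

50.9 m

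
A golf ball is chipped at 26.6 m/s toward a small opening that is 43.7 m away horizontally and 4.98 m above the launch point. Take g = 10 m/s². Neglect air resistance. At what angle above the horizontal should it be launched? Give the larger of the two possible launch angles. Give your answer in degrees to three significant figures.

69.9°

Trajectory: y = x tanθ − g x² (1 + tan²θ)/(2v₀²). With x = 43.7, y = 4.98, v₀ = 26.6, g = 10.0:
13.49 tan²θ − 43.7 tanθ + (18.47) = 0.
tanθ = [43.7 ± √(43.7² − 4 × 13.49 × (18.47))] / (2 × 13.49) = (43.7 ± 30.21) / 26.99, giving tanθ = 0.5000 or 2.738.
θ = 26.56° or 69.94°; the larger is 69.94°.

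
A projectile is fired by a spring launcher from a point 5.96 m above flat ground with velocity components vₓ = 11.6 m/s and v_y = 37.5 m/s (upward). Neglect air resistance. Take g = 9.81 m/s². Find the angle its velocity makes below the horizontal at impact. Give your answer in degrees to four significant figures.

73.45°

With up positive and y = 0 at the ground: y(t) = 5.96 + (37.50) t − 4.905 t². Setting y = 0 and taking the positive root: t = [37.50 + √(37.50² + 2·9.81·5.96)] / 9.81 = (37.50 + 39.03) / 9.81 = 7.801 s.
At impact: v_y = v_y0 − g t = −39.03 m/s; vₓ = 11.60 m/s.
Angle below horizontal: arctan(|v_y|/vₓ) = arctan(39.03/11.60) = 73.45°.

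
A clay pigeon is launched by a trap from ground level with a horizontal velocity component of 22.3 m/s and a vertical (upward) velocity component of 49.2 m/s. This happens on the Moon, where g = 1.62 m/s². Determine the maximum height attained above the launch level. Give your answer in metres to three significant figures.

Maximum height: H = v_y0² / (2g) = 49.20² / (2 × 1.62) = 747.1 m.

747 m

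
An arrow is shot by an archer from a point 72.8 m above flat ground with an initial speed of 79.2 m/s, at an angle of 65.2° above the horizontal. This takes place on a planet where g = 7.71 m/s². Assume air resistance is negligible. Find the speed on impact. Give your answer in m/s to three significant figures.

86.0 m/s

vₓ = 79.20 cos 65.2° = 33.22 m/s; v_y0 = 79.20 sin 65.2° = 71.90 m/s.
Vertical motion (up positive, ground at y = 0): 3.855 t² − (71.90) t − 72.8 = 0, so t = (71.90 + √(71.90² + 2·7.71·72.8)) / 7.71 = (71.90 + 79.32) / 7.71 = 19.61 s.
Vertical velocity at impact: v_y = v_y0 − g t = 71.90 − 7.71 × 19.61 = −79.32 m/s.
Speed: |v| = √(vₓ² + v_y²) = √(33.22² + 79.32²) = 86.00 m/s.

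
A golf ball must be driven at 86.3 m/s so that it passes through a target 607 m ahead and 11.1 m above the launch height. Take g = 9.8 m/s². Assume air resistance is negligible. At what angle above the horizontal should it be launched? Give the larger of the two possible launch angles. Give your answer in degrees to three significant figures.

Trajectory: y = x tanθ − g x² (1 + tan²θ)/(2v₀²). With x = 607, y = 11.1, v₀ = 86.3, g = 9.80:
242.4 tan²θ − 607 tanθ + (253.5) = 0.
tanθ = [607 ± √(607² − 4 × 242.4 × (253.5))] / (2 × 242.4) = (607 ± 350.2) / 484.8, giving tanθ = 0.5297 or 1.974.
θ = 27.91° or 63.14°; the larger is 63.14°.

63.1°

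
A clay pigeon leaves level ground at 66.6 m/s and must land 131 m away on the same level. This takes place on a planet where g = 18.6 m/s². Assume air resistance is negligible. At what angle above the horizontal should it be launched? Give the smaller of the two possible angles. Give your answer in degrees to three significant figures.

16.7°

Level-ground range R = v₀² sin(2θ)/g ⇒ sin(2θ) = gR/v₀² = 18.6 × 131 / 66.6² = 0.5493.
2θ = 33.32° or 180° − 33.32° = 146.7°, so θ = 16.66° or 73.34°.
The smaller angle is 16.66°.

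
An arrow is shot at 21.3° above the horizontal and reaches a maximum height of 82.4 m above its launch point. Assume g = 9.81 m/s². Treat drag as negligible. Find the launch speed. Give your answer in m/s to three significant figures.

111 m/s

At the peak v_y = 0, so v_y0 = √(2gH) = √(2 × 9.81 × 82.4) = 40.21 m/s.
v_y0 = v₀ sin θ ⇒ v₀ = 40.21 / sin 21.3° = 110.7 m/s.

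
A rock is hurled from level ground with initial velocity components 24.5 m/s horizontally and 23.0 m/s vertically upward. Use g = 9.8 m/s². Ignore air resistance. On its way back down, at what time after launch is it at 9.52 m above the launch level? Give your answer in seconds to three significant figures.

4.24 s

Require v_y0 t − ½ g t² = 9.52, i.e. 4.900 t² − 23.00 t + 9.52 = 0.
Quadratic formula: t = (23.00 ± √342.41) / 9.80 = (23.00 ± 18.50) / 9.80 → t = 0.4587 s or 4.235 s.
The descending-branch root is 4.235 s.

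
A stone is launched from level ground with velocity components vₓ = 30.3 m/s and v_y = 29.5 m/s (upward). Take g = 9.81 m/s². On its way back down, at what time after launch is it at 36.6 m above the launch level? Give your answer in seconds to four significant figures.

Require v_y0 t − ½ g t² = 36.6, i.e. 4.905 t² − 29.50 t + 36.6 = 0.
Quadratic formula: t = (29.50 ± √152.16) / 9.81 = (29.50 ± 12.34) / 9.81 → t = 1.750 s or 4.265 s.
The descending-branch root is 4.265 s.

4.265 s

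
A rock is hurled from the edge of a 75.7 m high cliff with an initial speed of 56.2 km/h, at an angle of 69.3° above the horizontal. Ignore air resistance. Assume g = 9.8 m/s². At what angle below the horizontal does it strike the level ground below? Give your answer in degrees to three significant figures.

82.4°

Convert: 56.2 km/h = 56.2/3.6 = 15.61 m/s.
Components: vₓ = 15.61 cos 69.3° = 5.518 m/s, v_y0 = 15.61 sin 69.3° = 14.60 m/s.
Vertical motion (up positive, ground at y = 0): 4.900 t² − (14.60) t − 75.7 = 0, so t = (14.60 + √(14.60² + 2·9.80·75.7)) / 9.80 = (14.60 + 41.19) / 9.80 = 5.694 s.
At impact: v_y = v_y0 − g t = −41.19 m/s; vₓ = 5.518 m/s.
Angle below horizontal: arctan(|v_y|/vₓ) = arctan(41.19/5.518) = 82.37°.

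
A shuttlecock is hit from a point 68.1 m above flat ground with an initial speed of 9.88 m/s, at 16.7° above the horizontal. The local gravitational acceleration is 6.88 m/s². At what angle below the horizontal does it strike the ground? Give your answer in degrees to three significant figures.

Components: vₓ = 9.880 cos 16.7° = 9.463 m/s, v_y0 = 9.880 sin 16.7° = 2.839 m/s.
Vertical motion (up positive, ground at y = 0): 3.440 t² − (2.839) t − 68.1 = 0, so t = (2.839 + √(2.839² + 2·6.88·68.1)) / 6.88 = (2.839 + 30.74) / 6.88 = 4.881 s.
At impact: v_y = v_y0 − g t = −30.74 m/s; vₓ = 9.463 m/s.
Angle below horizontal: arctan(|v_y|/vₓ) = arctan(30.74/9.463) = 72.89°.

72.9°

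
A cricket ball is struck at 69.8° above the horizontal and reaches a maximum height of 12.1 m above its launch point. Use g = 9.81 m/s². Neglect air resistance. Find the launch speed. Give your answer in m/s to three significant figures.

At the peak v_y = 0, so v_y0 = √(2gH) = √(2 × 9.81 × 12.1) = 15.41 m/s.
v_y0 = v₀ sin θ ⇒ v₀ = 15.41 / sin 69.8° = 16.42 m/s.

16.4 m/s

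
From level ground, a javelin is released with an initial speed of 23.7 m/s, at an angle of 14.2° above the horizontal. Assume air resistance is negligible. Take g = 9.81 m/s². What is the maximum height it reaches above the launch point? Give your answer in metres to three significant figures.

Components: vₓ = 23.70 cos 14.2° = 22.98 m/s, v_y0 = 23.70 sin 14.2° = 5.814 m/s.
Peak height H = v_y0² / (2g) = 33.800 / 19.62 = 1.723 m.

1.72 m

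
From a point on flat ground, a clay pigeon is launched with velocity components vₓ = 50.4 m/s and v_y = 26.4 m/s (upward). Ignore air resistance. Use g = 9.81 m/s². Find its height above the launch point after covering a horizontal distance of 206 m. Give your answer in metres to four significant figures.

25.96 m

At x = 206 m, t = x/vₓ = 206/50.40 = 4.087 s.
Height: y = v_y0 t − ½ g t² = 26.40 × 4.087 − 4.905 × 4.087² = 107.9 − 81.94 = 25.96 m.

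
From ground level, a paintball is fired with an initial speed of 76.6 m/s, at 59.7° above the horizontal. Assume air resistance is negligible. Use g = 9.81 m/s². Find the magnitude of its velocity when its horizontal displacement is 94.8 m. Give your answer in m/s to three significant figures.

Horizontal component vₓ = 76.60 cos 59.7° = 38.65 m/s; vertical v_y0 = 76.60 sin 59.7° = 66.14 m/s.
Time to reach x = 94.8 m: t = x/vₓ = 94.8/38.65 = 2.453 s.
Vertical velocity there: v_y = v_y0 − g t = 66.14 − 9.81 × 2.453 = 42.07 m/s.
Speed: √(vₓ² + v_y²) = √(38.65² + 42.07²) = 57.13 m/s.

57.1 m/s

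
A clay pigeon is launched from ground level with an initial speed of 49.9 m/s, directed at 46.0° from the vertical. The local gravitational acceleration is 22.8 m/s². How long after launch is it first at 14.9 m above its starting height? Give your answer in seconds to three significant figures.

Components: vₓ = 49.90 sin 46.0° = 35.90 m/s, v_y0 = 49.90 cos 46.0° = 34.66 m/s.
Require v_y0 t − ½ g t² = 14.9, i.e. 11.40 t² − 34.66 t + 14.9 = 0.
t = [34.66 ± √(34.66² − 2·22.8·14.9)] / 22.8 = (34.66 ± 22.85) / 22.8, so t = 0.5181 s or t = 2.523 s.
The first (ascending) time is 0.5181 s.

0.518 s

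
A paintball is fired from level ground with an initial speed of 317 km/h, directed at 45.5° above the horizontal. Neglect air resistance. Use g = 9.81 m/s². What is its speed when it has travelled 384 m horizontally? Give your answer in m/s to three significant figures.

Convert: 317 km/h = 317/3.6 = 88.06 m/s.
Resolve: vₓ = 88.06 cos 45.5° = 61.72 m/s and v_y0 = 88.06 sin 45.5° = 62.81 m/s.
Time to reach x = 384 m: t = x/vₓ = 384/61.72 = 6.222 s.
Vertical velocity there: v_y = v_y0 − g t = 62.81 − 9.81 × 6.222 = 1.770 m/s.
Speed: √(vₓ² + v_y²) = √(61.72² + 1.770²) = 61.74 m/s.

61.7 m/s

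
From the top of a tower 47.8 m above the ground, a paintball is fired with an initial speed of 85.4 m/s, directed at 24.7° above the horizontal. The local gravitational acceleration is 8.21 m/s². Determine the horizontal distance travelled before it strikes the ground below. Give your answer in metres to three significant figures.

766 m

Resolve: vₓ = 85.40 cos 24.7° = 77.59 m/s and v_y0 = 85.40 sin 24.7° = 35.69 m/s.
The projectile lands when y = 47.8 + (35.69) t − ½·8.21·t² = 0. Positive root: t = (35.69 + √(35.69² + 2·8.21·47.8)) / 8.21 = (35.69 + 45.37) / 8.21 = 9.873 s.
Horizontal distance: R = vₓ t = 77.59 × 9.873 = 766.0 m.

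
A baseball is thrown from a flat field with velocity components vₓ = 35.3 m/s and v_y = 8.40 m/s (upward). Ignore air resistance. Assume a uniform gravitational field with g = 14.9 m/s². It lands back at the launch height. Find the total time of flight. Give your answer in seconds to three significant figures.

1.13 s

It returns to y = 0 when t = 2 v_y0 / g = 2(8.400)/14.9 = 1.128 s.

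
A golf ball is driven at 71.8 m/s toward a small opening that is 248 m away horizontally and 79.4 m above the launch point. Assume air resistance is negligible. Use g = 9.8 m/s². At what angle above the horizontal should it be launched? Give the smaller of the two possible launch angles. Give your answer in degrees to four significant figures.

33.34°

Trajectory: y = x tanθ − g x² (1 + tan²θ)/(2v₀²). With x = 248, y = 79.4, v₀ = 71.8, g = 9.80:
58.46 tan²θ − 248 tanθ + (137.9) = 0.
tanθ = [248 ± √(248² − 4 × 58.46 × (137.9))] / (2 × 58.46) = (248 ± 171.1) / 116.9, giving tanθ = 0.6579 or 3.584.
θ = 33.34° or 74.41°; the smaller is 33.34°.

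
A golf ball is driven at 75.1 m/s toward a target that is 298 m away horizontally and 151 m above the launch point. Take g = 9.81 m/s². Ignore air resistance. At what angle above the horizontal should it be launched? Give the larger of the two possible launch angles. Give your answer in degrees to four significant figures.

70.38°

Trajectory: y = x tanθ − g x² (1 + tan²θ)/(2v₀²). With x = 298, y = 151, v₀ = 75.1, g = 9.81:
77.23 tan²θ − 298 tanθ + (228.2) = 0.
tanθ = [298 ± √(298² − 4 × 77.23 × (228.2))] / (2 × 77.23) = (298 ± 135.3) / 154.5, giving tanθ = 1.054 or 2.805.
θ = 46.49° or 70.38°; the larger is 70.38°.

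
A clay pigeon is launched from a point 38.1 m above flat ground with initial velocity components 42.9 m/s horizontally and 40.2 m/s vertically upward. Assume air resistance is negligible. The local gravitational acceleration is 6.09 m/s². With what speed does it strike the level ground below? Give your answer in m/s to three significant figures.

62.6 m/s

With up positive and y = 0 at the ground: y(t) = 38.1 + (40.20) t − 3.045 t². Setting y = 0 and taking the positive root: t = [40.20 + √(40.20² + 2·6.09·38.1)] / 6.09 = (40.20 + 45.61) / 6.09 = 14.09 s.
Vertical velocity at impact: v_y = v_y0 − g t = 40.20 − 6.09 × 14.09 = −45.61 m/s.
Speed: |v| = √(vₓ² + v_y²) = √(42.90² + 45.61²) = 62.61 m/s.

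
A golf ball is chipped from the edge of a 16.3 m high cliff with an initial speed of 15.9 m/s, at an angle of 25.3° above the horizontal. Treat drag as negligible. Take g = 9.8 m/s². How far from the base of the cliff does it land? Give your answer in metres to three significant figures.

Resolve: vₓ = 15.90 cos 25.3° = 14.37 m/s and v_y0 = 15.90 sin 25.3° = 6.795 m/s.
The projectile lands when y = 16.3 + (6.795) t − ½·9.80·t² = 0. Positive root: t = (6.795 + √(6.795² + 2·9.80·16.3)) / 9.80 = (6.795 + 19.12) / 9.80 = 2.645 s.
Horizontal distance: R = vₓ t = 14.37 × 2.645 = 38.02 m.

38.0 m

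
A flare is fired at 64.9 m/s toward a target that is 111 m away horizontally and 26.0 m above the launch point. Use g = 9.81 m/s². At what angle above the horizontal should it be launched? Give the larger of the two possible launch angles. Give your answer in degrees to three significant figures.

82.3°

Trajectory: y = x tanθ − g x² (1 + tan²θ)/(2v₀²). With x = 111, y = 26.0, v₀ = 64.9, g = 9.81:
14.35 tan²θ − 111 tanθ + (40.35) = 0.
tanθ = [111 ± √(111² − 4 × 14.35 × (40.35))] / (2 × 14.35) = (111 ± 100.0) / 28.70, giving tanθ = 0.3824 or 7.354.
θ = 20.93° or 82.26°; the larger is 82.26°.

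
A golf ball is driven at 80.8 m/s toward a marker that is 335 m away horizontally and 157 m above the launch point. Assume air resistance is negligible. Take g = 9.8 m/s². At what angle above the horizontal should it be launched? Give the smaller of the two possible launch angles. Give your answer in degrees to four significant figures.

43.36°

Trajectory: y = x tanθ − g x² (1 + tan²θ)/(2v₀²). With x = 335, y = 157, v₀ = 80.8, g = 9.80:
84.23 tan²θ − 335 tanθ + (241.2) = 0.
tanθ = [335 ± √(335² − 4 × 84.23 × (241.2))] / (2 × 84.23) = (335 ± 175.9) / 168.5, giving tanθ = 0.9443 or 3.033.
θ = 43.36° or 71.75°; the smaller is 43.36°.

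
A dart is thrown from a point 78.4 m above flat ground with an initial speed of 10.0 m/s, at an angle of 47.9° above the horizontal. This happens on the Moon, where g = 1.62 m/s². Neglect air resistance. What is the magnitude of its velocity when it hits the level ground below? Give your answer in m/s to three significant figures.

Components: vₓ = 10.00 cos 47.9° = 6.704 m/s, v_y0 = 10.00 sin 47.9° = 7.420 m/s.
With up positive and y = 0 at the ground: y(t) = 78.4 + (7.420) t − 0.8100 t². Setting y = 0 and taking the positive root: t = [7.420 + √(7.420² + 2·1.62·78.4)] / 1.62 = (7.420 + 17.58) / 1.62 = 15.43 s.
Vertical velocity at impact: v_y = v_y0 − g t = 7.420 − 1.62 × 15.43 = −17.58 m/s.
Speed: |v| = √(vₓ² + v_y²) = √(6.704² + 17.58²) = 18.82 m/s.

18.8 m/s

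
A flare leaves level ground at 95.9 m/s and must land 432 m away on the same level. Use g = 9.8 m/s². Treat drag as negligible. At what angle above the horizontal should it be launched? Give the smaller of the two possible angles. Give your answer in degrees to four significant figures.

13.70°

From R = (v₀²/g) sin 2θ: sin 2θ = 9.80 × 432 / 9196.8 = 0.4603.
2θ = 27.41° or 180° − 27.41° = 152.6°, so θ = 13.70° or 76.30°.
The smaller angle is 13.70°.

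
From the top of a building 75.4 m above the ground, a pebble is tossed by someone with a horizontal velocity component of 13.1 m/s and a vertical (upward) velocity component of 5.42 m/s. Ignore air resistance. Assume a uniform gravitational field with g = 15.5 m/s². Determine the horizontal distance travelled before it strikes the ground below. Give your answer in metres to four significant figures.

45.70 m

With up positive and y = 0 at the ground: y(t) = 75.4 + (5.420) t − 7.750 t². Setting y = 0 and taking the positive root: t = [5.420 + √(5.420² + 2·15.5·75.4)] / 15.5 = (5.420 + 48.65) / 15.5 = 3.488 s.
Horizontal distance: R = vₓ t = 13.10 × 3.488 = 45.70 m.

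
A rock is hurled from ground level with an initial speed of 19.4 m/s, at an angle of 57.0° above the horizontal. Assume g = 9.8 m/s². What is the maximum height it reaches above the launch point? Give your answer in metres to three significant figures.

Components: vₓ = 19.40 cos 57.0° = 10.57 m/s, v_y0 = 19.40 sin 57.0° = 16.27 m/s.
Maximum height: H = v_y0² / (2g) = 16.27² / (2 × 9.80) = 13.51 m.

13.5 m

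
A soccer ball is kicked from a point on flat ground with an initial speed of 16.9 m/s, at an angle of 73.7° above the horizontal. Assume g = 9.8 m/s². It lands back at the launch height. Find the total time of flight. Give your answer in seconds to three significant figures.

3.31 s

Resolve: vₓ = 16.90 cos 73.7° = 4.743 m/s and v_y0 = 16.90 sin 73.7° = 16.22 m/s.
Time of flight on level ground: T = 2 v_y0 / g = 2 × 16.22 / 9.80 = 3.310 s.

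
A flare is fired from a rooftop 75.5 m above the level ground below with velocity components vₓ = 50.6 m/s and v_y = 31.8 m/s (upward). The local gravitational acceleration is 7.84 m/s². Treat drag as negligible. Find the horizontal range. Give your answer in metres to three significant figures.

The projectile lands when y = 75.5 + (31.80) t − ½·7.84·t² = 0. Positive root: t = (31.80 + √(31.80² + 2·7.84·75.5)) / 7.84 = (31.80 + 46.85) / 7.84 = 10.03 s.
Horizontal distance: R = vₓ t = 50.60 × 10.03 = 507.6 m.

508 m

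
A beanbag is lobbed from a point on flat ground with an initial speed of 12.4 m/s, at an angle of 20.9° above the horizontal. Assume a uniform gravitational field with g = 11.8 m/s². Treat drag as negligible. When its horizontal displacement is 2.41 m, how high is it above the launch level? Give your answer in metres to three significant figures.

Components: vₓ = 12.40 cos 20.9° = 11.58 m/s, v_y0 = 12.40 sin 20.9° = 4.424 m/s.
Time to reach x = 2.41 m: t = x/vₓ = 2.41/11.58 = 0.2080 s.
Height: y = v_y0 t − ½ g t² = 4.424 × 0.2080 − 5.900 × 0.2080² = 0.9203 − 0.2554 = 0.6649 m.

0.665 m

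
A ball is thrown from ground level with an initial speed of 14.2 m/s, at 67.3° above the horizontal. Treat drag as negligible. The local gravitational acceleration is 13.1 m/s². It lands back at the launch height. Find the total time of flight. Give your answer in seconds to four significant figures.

Resolve: vₓ = 14.20 cos 67.3° = 5.480 m/s and v_y0 = 14.20 sin 67.3° = 13.10 m/s.
Time of flight on level ground: T = 2 v_y0 / g = 2 × 13.10 / 13.1 = 2.000 s.

2.000 s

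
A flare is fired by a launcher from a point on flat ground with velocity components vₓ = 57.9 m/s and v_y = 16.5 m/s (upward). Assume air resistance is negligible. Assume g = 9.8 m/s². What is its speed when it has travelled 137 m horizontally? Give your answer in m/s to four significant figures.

x = vₓ t ⇒ t = 137/57.90 = 2.366 s.
Vertical velocity there: v_y = v_y0 − g t = 16.50 − 9.80 × 2.366 = −6.688 m/s.
Speed: √(vₓ² + v_y²) = √(57.90² + 6.688²) = 58.29 m/s.

58.29 m/s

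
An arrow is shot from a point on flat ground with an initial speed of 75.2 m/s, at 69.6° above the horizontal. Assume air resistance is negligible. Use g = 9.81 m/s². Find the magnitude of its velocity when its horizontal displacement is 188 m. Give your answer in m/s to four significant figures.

26.21 m/s

Resolve: vₓ = 75.20 cos 69.6° = 26.21 m/s and v_y0 = 75.20 sin 69.6° = 70.48 m/s.
At x = 188 m, t = x/vₓ = 188/26.21 = 7.172 s.
Vertical velocity there: v_y = v_y0 − g t = 70.48 − 9.81 × 7.172 = 0.1251 m/s.
Speed: √(vₓ² + v_y²) = √(26.21² + 0.1251²) = 26.21 m/s.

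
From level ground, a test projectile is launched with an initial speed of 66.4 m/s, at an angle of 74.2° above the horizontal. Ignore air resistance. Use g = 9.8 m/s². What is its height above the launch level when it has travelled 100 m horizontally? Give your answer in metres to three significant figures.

203 m

vₓ = 66.40 cos 74.2° = 18.08 m/s; v_y0 = 66.40 sin 74.2° = 63.89 m/s.
At x = 100 m, t = x/vₓ = 100/18.08 = 5.531 s.
Height: y = v_y0 t − ½ g t² = 63.89 × 5.531 − 4.900 × 5.531² = 353.4 − 149.9 = 203.5 m.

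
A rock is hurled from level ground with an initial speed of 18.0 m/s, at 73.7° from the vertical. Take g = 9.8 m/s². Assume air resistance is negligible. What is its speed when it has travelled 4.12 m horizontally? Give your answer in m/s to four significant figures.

Resolve: vₓ = 18.00 sin 73.7° = 17.28 m/s and v_y0 = 18.00 cos 73.7° = 5.052 m/s.
Time to reach x = 4.12 m: t = x/vₓ = 4.12/17.28 = 0.2385 s.
Vertical velocity there: v_y = v_y0 − g t = 5.052 − 9.80 × 0.2385 = 2.715 m/s.
Speed: √(vₓ² + v_y²) = √(17.28² + 2.715²) = 17.49 m/s.

17.49 m/s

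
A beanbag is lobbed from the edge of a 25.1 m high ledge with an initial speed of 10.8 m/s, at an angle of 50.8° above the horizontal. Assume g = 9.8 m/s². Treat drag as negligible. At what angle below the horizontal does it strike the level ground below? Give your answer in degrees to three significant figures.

73.9°

Resolve: vₓ = 10.80 cos 50.8° = 6.826 m/s and v_y0 = 10.80 sin 50.8° = 8.369 m/s.
Vertical motion (up positive, ground at y = 0): 4.900 t² − (8.369) t − 25.1 = 0, so t = (8.369 + √(8.369² + 2·9.80·25.1)) / 9.80 = (8.369 + 23.71) / 9.80 = 3.273 s.
At impact: v_y = v_y0 − g t = −23.71 m/s; vₓ = 6.826 m/s.
Angle below horizontal: arctan(|v_y|/vₓ) = arctan(23.71/6.826) = 73.94°.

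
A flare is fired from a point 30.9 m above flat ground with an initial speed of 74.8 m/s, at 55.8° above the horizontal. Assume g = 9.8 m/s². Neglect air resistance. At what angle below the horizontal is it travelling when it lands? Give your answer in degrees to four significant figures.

57.73°

Horizontal component vₓ = 74.80 cos 55.8° = 42.04 m/s; vertical v_y0 = 74.80 sin 55.8° = 61.87 m/s.
Vertical motion (up positive, ground at y = 0): 4.900 t² − (61.87) t − 30.9 = 0, so t = (61.87 + √(61.87² + 2·9.80·30.9)) / 9.80 = (61.87 + 66.58) / 9.80 = 13.11 s.
At impact: v_y = v_y0 − g t = −66.58 m/s; vₓ = 42.04 m/s.
Angle below horizontal: arctan(|v_y|/vₓ) = arctan(66.58/42.04) = 57.73°.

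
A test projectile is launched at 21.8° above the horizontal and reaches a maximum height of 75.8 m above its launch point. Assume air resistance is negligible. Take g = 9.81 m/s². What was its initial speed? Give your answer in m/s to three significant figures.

At the peak v_y = 0, so v_y0 = √(2gH) = √(2 × 9.81 × 75.8) = 38.56 m/s.
v_y0 = v₀ sin θ ⇒ v₀ = 38.56 / sin 21.8° = 103.8 m/s.

104 m/s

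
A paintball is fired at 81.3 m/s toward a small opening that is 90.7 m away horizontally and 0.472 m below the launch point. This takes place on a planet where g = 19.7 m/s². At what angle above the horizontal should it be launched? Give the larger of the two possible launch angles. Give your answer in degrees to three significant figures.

Trajectory: y = x tanθ − g x² (1 + tan²θ)/(2v₀²). With x = 90.7, y = −0.472, v₀ = 81.3, g = 19.7:
12.26 tan²θ − 90.7 tanθ + (11.79) = 0.
tanθ = [90.7 ± √(90.7² − 4 × 12.26 × (11.79))] / (2 × 12.26) = (90.7 ± 87.46) / 24.52, giving tanθ = 0.1323 or 7.266.
θ = 7.538° or 82.16°; the larger is 82.16°.

82.2°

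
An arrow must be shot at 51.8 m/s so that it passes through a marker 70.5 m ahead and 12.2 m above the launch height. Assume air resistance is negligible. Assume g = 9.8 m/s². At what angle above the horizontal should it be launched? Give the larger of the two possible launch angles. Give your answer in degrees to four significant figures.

82.36°

Trajectory: y = x tanθ − g x² (1 + tan²θ)/(2v₀²). With x = 70.5, y = 12.2, v₀ = 51.8, g = 9.80:
9.076 tan²θ − 70.5 tanθ + (21.28) = 0.
tanθ = [70.5 ± √(70.5² − 4 × 9.076 × (21.28))] / (2 × 9.076) = (70.5 ± 64.79) / 18.15, giving tanθ = 0.3145 or 7.453.
θ = 17.46° or 82.36°; the larger is 82.36°.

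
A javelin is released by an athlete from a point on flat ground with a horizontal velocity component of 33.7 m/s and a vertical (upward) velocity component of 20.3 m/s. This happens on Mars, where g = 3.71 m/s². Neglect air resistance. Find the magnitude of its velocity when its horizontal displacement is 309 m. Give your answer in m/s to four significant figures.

36.38 m/s

At x = 309 m, t = x/vₓ = 309/33.70 = 9.169 s.
Vertical velocity there: v_y = v_y0 − g t = 20.30 − 3.71 × 9.169 = −13.72 m/s.
Speed: √(vₓ² + v_y²) = √(33.70² + 13.72²) = 36.38 m/s.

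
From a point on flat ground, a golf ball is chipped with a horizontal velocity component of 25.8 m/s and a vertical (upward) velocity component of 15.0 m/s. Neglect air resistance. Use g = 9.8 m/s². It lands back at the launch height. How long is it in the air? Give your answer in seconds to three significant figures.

3.06 s

Time of flight on level ground: T = 2 v_y0 / g = 2 × 15.00 / 9.80 = 3.061 s.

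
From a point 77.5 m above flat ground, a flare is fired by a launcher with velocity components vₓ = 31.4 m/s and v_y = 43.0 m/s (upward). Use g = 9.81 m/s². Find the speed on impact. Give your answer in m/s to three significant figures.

The projectile lands when y = 77.5 + (43.00) t − ½·9.81·t² = 0. Positive root: t = (43.00 + √(43.00² + 2·9.81·77.5)) / 9.81 = (43.00 + 58.05) / 9.81 = 10.30 s.
Vertical velocity at impact: v_y = v_y0 − g t = 43.00 − 9.81 × 10.30 = −58.05 m/s.
Speed: |v| = √(vₓ² + v_y²) = √(31.40² + 58.05²) = 66.00 m/s.

66.0 m/s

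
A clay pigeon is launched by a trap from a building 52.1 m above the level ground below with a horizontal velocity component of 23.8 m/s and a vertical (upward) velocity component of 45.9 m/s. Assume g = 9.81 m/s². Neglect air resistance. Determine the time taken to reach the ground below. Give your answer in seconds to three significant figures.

With up positive and y = 0 at the ground: y(t) = 52.1 + (45.90) t − 4.905 t². Setting y = 0 and taking the positive root: t = [45.90 + √(45.90² + 2·9.81·52.1)] / 9.81 = (45.90 + 55.94) / 9.81 = 10.38 s.

10.4 s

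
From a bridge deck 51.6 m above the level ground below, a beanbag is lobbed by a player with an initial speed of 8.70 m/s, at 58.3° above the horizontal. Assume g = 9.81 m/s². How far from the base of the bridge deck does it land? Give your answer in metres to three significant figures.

18.7 m

vₓ = 8.700 cos 58.3° = 4.572 m/s; v_y0 = 8.700 sin 58.3° = 7.402 m/s.
With up positive and y = 0 at the ground: y(t) = 51.6 + (7.402) t − 4.905 t². Setting y = 0 and taking the positive root: t = [7.402 + √(7.402² + 2·9.81·51.6)] / 9.81 = (7.402 + 32.67) / 9.81 = 4.085 s.
Horizontal distance: R = vₓ t = 4.572 × 4.085 = 18.67 m.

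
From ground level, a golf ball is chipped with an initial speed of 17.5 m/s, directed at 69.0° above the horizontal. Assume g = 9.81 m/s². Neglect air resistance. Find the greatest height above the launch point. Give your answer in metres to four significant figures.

Horizontal component vₓ = 17.50 cos 69.0° = 6.271 m/s; vertical v_y0 = 17.50 sin 69.0° = 16.34 m/s.
Maximum height: H = v_y0² / (2g) = 16.34² / (2 × 9.81) = 13.60 m.

13.60 m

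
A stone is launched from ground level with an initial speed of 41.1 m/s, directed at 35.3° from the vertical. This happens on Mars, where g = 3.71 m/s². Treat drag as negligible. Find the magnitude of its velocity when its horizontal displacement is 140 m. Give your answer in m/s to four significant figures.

26.46 m/s

Resolve: vₓ = 41.10 sin 35.3° = 23.75 m/s and v_y0 = 41.10 cos 35.3° = 33.54 m/s.
x = vₓ t ⇒ t = 140/23.75 = 5.895 s.
Vertical velocity there: v_y = v_y0 − g t = 33.54 − 3.71 × 5.895 = 11.67 m/s.
Speed: √(vₓ² + v_y²) = √(23.75² + 11.67²) = 26.46 m/s.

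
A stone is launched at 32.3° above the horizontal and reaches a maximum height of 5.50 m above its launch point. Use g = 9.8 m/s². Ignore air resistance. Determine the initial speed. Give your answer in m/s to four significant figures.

At the peak v_y = 0, so v_y0 = √(2gH) = √(2 × 9.80 × 5.50) = 10.38 m/s.
v_y0 = v₀ sin θ ⇒ v₀ = 10.38 / sin 32.3° = 19.43 m/s.

19.43 m/s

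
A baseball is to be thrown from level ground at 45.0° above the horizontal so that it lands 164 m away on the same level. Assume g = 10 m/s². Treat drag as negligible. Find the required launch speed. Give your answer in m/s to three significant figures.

40.5 m/s

On level ground R = v₀² sin 2θ / g ⇒ v₀ = √(gR / sin 2θ).
v₀ = √(10.0 × 164 / sin 90.00°) = √(1640 / 1.000) = √1640.0 = 40.50 m/s.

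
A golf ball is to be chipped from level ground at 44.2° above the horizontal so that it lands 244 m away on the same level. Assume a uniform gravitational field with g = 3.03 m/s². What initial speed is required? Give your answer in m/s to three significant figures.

Level-ground range: R = v₀² sin(2θ)/g, so v₀ = √(gR / sin 2θ).
v₀ = √(3.03 × 244 / sin 88.40°) = √(739.3 / 0.9996) = √739.61 = 27.20 m/s.

27.2 m/s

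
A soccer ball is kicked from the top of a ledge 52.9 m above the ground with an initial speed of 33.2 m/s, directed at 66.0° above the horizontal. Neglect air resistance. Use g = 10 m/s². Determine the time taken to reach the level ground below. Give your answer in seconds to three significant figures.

Resolve: vₓ = 33.20 cos 66.0° = 13.50 m/s and v_y0 = 33.20 sin 66.0° = 30.33 m/s.
Vertical motion (up positive, ground at y = 0): 5.000 t² − (30.33) t − 52.9 = 0, so t = (30.33 + √(30.33² + 2·10.0·52.9)) / 10.0 = (30.33 + 44.47) / 10.0 = 7.480 s.

7.48 s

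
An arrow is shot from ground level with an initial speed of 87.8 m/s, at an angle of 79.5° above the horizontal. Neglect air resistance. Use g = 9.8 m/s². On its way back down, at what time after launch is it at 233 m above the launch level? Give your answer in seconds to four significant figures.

Horizontal component vₓ = 87.80 cos 79.5° = 16.00 m/s; vertical v_y0 = 87.80 sin 79.5° = 86.33 m/s.
Set y = v_y0 t − ½ g t² = 233: 4.900 t² − 86.33 t + 233 = 0.
t = [86.33 ± √(86.33² − 2·9.80·233)] / 9.80 = (86.33 ± 53.72) / 9.80, so t = 3.327 s or t = 14.29 s.
The descending-branch root is 14.29 s.

14.29 s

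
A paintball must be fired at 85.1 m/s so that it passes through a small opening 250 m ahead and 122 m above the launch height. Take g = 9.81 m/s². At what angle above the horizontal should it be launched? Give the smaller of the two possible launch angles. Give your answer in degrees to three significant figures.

37.0°

Trajectory: y = x tanθ − g x² (1 + tan²θ)/(2v₀²). With x = 250, y = 122, v₀ = 85.1, g = 9.81:
42.33 tan²θ − 250 tanθ + (164.3) = 0.
tanθ = [250 ± √(250² − 4 × 42.33 × (164.3))] / (2 × 42.33) = (250 ± 186.2) / 84.66, giving tanθ = 0.7534 or 5.152.
θ = 37.00° or 79.02°; the smaller is 37.00°.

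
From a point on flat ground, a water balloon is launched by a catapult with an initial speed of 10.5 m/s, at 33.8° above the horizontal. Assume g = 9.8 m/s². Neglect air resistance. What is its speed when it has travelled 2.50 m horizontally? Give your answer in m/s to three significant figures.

Resolve: vₓ = 10.50 cos 33.8° = 8.725 m/s and v_y0 = 10.50 sin 33.8° = 5.841 m/s.
Time to reach x = 2.50 m: t = x/vₓ = 2.50/8.725 = 0.2865 s.
Vertical velocity there: v_y = v_y0 − g t = 5.841 − 9.80 × 0.2865 = 3.033 m/s.
Speed: √(vₓ² + v_y²) = √(8.725² + 3.033²) = 9.238 m/s.

9.24 m/s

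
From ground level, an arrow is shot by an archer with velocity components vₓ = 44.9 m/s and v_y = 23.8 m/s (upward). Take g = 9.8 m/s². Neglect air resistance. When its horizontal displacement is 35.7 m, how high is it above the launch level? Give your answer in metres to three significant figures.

x = vₓ t ⇒ t = 35.7/44.90 = 0.7951 s.
Height: y = v_y0 t − ½ g t² = 23.80 × 0.7951 − 4.900 × 0.7951² = 18.92 − 3.098 = 15.83 m.

15.8 m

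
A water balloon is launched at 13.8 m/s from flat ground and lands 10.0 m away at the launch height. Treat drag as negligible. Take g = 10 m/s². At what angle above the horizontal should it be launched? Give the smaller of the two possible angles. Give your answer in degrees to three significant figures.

R = v₀² sin 2θ / g gives sin 2θ = gR/v₀² = 10.0·10.0/13.8² = 0.5251.
2θ = 31.67° or 180° − 31.67° = 148.3°, so θ = 15.84° or 74.16°.
The smaller angle is 15.84°.

15.8°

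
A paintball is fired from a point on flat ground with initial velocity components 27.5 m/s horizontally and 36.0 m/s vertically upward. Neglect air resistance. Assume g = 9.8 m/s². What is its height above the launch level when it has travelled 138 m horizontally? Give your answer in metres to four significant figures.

57.26 m

At x = 138 m, t = x/vₓ = 138/27.50 = 5.018 s.
Height: y = v_y0 t − ½ g t² = 36.00 × 5.018 − 4.900 × 5.018² = 180.7 − 123.4 = 57.26 m.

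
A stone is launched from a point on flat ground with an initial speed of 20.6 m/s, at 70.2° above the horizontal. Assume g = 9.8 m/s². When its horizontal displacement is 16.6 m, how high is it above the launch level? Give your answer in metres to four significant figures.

18.38 m

vₓ = 20.60 cos 70.2° = 6.978 m/s; v_y0 = 20.60 sin 70.2° = 19.38 m/s.
Time to reach x = 16.6 m: t = x/vₓ = 16.6/6.978 = 2.379 s.
Height: y = v_y0 t − ½ g t² = 19.38 × 2.379 − 4.900 × 2.379² = 46.11 − 27.73 = 18.38 m.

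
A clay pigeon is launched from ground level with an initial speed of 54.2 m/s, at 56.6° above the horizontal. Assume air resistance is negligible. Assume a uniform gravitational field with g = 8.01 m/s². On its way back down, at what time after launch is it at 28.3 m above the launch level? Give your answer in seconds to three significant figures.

10.6 s

Resolve: vₓ = 54.20 cos 56.6° = 29.84 m/s and v_y0 = 54.20 sin 56.6° = 45.25 m/s.
Height y(t) = 45.25 t − 4.005 t² = 28.3 gives 4.005 t² − 45.25 t + 28.3 = 0.
t = [45.25 ± √(45.25² − 2·8.01·28.3)] / 8.01 = (45.25 ± 39.93) / 8.01, so t = 0.6645 s or t = 10.63 s.
The descending-branch root is 10.63 s.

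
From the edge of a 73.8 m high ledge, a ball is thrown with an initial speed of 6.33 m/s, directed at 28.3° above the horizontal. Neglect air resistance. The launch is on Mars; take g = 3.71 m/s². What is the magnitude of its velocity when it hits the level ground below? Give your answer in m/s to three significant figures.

24.2 m/s

Horizontal component vₓ = 6.330 cos 28.3° = 5.573 m/s; vertical v_y0 = 6.330 sin 28.3° = 3.001 m/s.
The projectile lands when y = 73.8 + (3.001) t − ½·3.71·t² = 0. Positive root: t = (3.001 + √(3.001² + 2·3.71·73.8)) / 3.71 = (3.001 + 23.59) / 3.71 = 7.168 s.
Vertical velocity at impact: v_y = v_y0 − g t = 3.001 − 3.71 × 7.168 = −23.59 m/s.
Speed: |v| = √(vₓ² + v_y²) = √(5.573² + 23.59²) = 24.24 m/s.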